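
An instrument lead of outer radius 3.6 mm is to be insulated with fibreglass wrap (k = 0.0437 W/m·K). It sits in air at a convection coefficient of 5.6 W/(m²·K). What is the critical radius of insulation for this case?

For a cylinder r_cr = k/h = 0.0437/5.6
r_cr = 7.8 mm; since the bare radius (3.6 mm) is below r_cr, adding a thin layer of insulation will *increase* heat loss.

r_cr ≈ 7.8 mm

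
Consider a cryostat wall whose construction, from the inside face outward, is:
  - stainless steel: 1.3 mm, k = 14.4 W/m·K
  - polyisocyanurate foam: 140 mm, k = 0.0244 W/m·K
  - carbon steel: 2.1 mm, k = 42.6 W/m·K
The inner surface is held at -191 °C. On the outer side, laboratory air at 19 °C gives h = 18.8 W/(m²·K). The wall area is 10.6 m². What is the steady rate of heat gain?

Q ≈ 384 W

Series thermal resistances:
R_stainless steel = L/(kA) = 0.0013/(14.4×10.6) = 8.517×10^-6 K/W
R_polyisocyanurate foam = L/(kA) = 0.14/(0.0244×10.6) = 0.5413 K/W
R_carbon steel = L/(kA) = 0.0021/(42.6×10.6) = 4.651×10^-6 K/W
R_outer film = 1/(h_o·A) = 1/(18.8×10.6) = 0.005018 K/W
R_total = 0.5463 K/W
Q = ΔT / R_total = 210 / 0.5463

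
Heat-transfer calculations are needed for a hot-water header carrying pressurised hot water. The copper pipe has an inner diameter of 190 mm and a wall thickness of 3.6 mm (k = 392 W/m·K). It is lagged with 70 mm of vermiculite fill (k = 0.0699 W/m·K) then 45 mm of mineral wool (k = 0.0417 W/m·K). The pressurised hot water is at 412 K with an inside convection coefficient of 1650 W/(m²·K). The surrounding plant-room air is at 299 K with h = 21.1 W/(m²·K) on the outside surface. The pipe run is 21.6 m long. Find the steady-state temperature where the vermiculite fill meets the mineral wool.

Per-layer cylindrical resistances, series-summed:
R_inner film = 1/(h_i·2πr₁L) = 1/(1650×2π×0.095×21.6) = 4.701×10^-5 K/W
R_copper pipe wall = ln(98.6/95)/(2π×392×21.6) = 6.991×10^-7 K/W
R_vermiculite fill = ln(168.6/98.6)/(2π×0.0699×21.6) = 0.05655 K/W
R_mineral wool = ln(213.6/168.6)/(2π×0.0417×21.6) = 0.0418 K/W
R_outer film = 1/(h_o·2πr_oL) = 1/(21.1×2π×0.2136×21.6) = 0.001635 K/W
R_total = 0.1 K/W
Q = ΔT/R_total = 113/0.1
Q = 1130 W
T_interface = T_inner − Q·ΣR(inner→interface) = 412 − 1130×0.0566

T ≈ 348 K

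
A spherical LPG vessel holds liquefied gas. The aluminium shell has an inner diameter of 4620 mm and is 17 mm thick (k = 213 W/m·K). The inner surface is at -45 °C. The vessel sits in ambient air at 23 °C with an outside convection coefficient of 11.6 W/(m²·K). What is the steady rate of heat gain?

Each spherical layer contributes R = (1/r_i − 1/r_o)/(4πk):
R_aluminium shell = (1/2.31 − 1/2.327)/(4π×213) = 1.182×10^-6 K/W
R_outer film = 1/(h·4πr_o²) = 1/(11.6×4π×2.327²) = 0.001267 K/W
R_total = 0.001268 K/W
Q = ΔT/R_total = 68/0.001268

Q ≈ 53600 W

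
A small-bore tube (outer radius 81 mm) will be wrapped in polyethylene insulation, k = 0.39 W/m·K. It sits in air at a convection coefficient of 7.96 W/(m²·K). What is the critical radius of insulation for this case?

r_cr ≈ 49 mm

For a cylinder r_cr = k/h = 0.39/7.96
r_cr = 49 mm; since the bare radius (81 mm) is above r_cr, any added insulation will reduce heat loss.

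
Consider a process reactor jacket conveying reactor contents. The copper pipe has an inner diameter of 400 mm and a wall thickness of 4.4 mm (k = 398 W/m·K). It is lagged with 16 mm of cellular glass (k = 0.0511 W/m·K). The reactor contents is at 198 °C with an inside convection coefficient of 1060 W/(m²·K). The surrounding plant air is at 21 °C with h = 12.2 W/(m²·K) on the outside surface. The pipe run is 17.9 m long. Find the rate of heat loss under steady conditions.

Q ≈ 10800 W

For a radial system each layer contributes R = ln(r_out/r_in)/(2πkL); films add R = 1/(hA).
R_inner film = 1/(h_i·2πr₁L) = 1/(1060×2π×0.2×17.9) = 4.194×10^-5 K/W
R_copper pipe wall = ln(204.4/200)/(2π×398×17.9) = 4.862×10^-7 K/W
R_cellular glass = ln(220.4/204.4)/(2π×0.0511×17.9) = 0.01311 K/W
R_outer film = 1/(h_o·2πr_oL) = 1/(12.2×2π×0.2204×17.9) = 0.003307 K/W
R_total = 0.01646 K/W
Q = ΔT/R_total = 177/0.01646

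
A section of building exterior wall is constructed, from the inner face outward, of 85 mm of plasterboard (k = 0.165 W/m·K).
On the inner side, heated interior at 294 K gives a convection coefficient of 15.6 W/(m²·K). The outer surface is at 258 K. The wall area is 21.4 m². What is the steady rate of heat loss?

Treating each layer as a thermal resistance in series:
R_inner film = 1/(h_i·A) = 1/(15.6×21.4) = 0.002995 K/W
R_plasterboard = L/(kA) = 0.085/(0.165×21.4) = 0.02407 K/W
R_total = 0.02707 K/W
Q = ΔT / R_total = 36 / 0.02707

Q ≈ 1330 W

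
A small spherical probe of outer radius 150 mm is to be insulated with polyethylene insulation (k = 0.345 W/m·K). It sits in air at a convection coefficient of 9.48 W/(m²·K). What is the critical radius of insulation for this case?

For a sphere r_cr = 2k/h = 2×0.345/9.48
r_cr = 72.8 mm; since the bare radius (150 mm) is above r_cr, any added insulation will reduce heat loss.

r_cr ≈ 72.8 mm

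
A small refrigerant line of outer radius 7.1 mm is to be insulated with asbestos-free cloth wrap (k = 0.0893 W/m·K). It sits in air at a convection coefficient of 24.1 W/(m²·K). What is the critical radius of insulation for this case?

For a cylinder r_cr = k/h = 0.0893/24.1
r_cr = 3.71 mm; since the bare radius (7.1 mm) is above r_cr, any added insulation will reduce heat loss.

r_cr ≈ 3.71 mm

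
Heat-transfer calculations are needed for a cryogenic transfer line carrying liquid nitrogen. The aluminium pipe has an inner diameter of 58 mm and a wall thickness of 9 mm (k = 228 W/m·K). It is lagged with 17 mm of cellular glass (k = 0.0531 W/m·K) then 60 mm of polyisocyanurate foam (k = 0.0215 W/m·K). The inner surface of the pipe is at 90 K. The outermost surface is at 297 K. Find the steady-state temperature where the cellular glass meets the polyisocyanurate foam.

T ≈ 125 K

Per-layer cylindrical resistances, series-summed:
R_aluminium pipe wall = ln(38/29)/(2π×228×1) = 1.887×10^-4 K/W
R_cellular glass = ln(55/38)/(2π×0.0531×1) = 1.108 K/W
R_polyisocyanurate foam = ln(115/55)/(2π×0.0215×1) = 5.46 K/W
R_total = 6.569 K/W
Q = ΔT/R_total = 207/6.569
Q = 31.5 W/m
T_interface = T_inner + Q·ΣR(inner→interface) = 90 + 31.5×1.108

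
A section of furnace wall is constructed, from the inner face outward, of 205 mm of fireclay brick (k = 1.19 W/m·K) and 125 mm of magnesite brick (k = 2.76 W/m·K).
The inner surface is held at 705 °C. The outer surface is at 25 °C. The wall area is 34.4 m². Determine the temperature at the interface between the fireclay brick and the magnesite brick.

T ≈ 167 °C

Treating each layer as a thermal resistance in series:
R_fireclay brick = L/(kA) = 0.205/(1.19×34.4) = 0.005008 K/W
R_magnesite brick = L/(kA) = 0.125/(2.76×34.4) = 0.001317 K/W
R_total = 0.006324 K/W;  Q = ΔT/R_total = 680/0.006324 = 107500 W
T_interface = T_inner − Q·ΣR(inner→interface) = 705 − 108000×0.005008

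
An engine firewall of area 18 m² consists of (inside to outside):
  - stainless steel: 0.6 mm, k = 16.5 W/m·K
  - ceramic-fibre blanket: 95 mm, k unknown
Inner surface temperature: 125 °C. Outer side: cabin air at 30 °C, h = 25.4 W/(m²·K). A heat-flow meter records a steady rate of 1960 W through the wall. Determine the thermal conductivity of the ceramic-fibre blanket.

k ≈ 0.114 W/(m·K)

Series thermal resistances:
R_stainless steel = L/(kA) = 0.0006/(16.5×18) = 2.02×10^-6 K/W
R_outer film = 1/(h_o·A) = 1/(25.4×18) = 0.002187 K/W
Sum of known resistances R_other = 0.002189 K/W
Total R = ΔT/Q = 95/1960 = 0.04847 K/W
R_ceramic-fibre blanket = R_total − R_other = 0.04628 K/W
k = L/(R·A) = 0.095/(0.04628×18)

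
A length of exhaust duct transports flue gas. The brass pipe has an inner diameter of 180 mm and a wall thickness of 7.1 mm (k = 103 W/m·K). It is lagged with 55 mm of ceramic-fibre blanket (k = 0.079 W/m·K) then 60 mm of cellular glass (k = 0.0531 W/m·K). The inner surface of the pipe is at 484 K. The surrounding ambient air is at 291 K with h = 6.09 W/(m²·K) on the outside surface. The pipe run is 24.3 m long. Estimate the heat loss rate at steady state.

For a radial system each layer contributes R = ln(r_out/r_in)/(2πkL); films add R = 1/(hA).
R_brass pipe wall = ln(97.1/90)/(2π×103×24.3) = 4.828×10^-6 K/W
R_ceramic-fibre blanket = ln(152.1/97.1)/(2π×0.079×24.3) = 0.03721 K/W
R_cellular glass = ln(212.1/152.1)/(2π×0.0531×24.3) = 0.04101 K/W
R_outer film = 1/(h_o·2πr_oL) = 1/(6.09×2π×0.2121×24.3) = 0.005071 K/W
R_total = 0.0833 K/W
Q = ΔT/R_total = 193/0.0833

Q ≈ 2320 W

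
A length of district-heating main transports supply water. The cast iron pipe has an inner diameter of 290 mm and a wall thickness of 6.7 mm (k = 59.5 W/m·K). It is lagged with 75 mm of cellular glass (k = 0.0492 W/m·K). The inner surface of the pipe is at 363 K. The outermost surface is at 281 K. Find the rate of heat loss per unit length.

q′ ≈ 63.1 W/m

Cylindrical conduction, so R = ln(r₂/r₁)/(2πkL) per layer, in series:
R_cast iron pipe wall = ln(151.7/145)/(2π×59.5×1) = 1.208×10^-4 K/W
R_cellular glass = ln(226.7/151.7)/(2π×0.0492×1) = 1.3 K/W
R_total = 1.3 K/W
Q = ΔT/R_total = 82/1.3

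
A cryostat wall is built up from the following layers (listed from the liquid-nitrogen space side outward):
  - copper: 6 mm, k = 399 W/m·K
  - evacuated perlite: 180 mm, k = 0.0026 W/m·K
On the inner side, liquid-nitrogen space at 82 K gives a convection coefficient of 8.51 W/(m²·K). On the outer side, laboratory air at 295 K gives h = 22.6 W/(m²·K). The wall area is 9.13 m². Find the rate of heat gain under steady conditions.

Thermal resistances in series:
R_inner film = 1/(h_i·A) = 1/(8.51×9.13) = 0.01287 K/W
R_copper = L/(kA) = 0.006/(399×9.13) = 1.647×10^-6 K/W
R_evacuated perlite = L/(kA) = 0.18/(0.0026×9.13) = 7.583 K/W
R_outer film = 1/(h_o·A) = 1/(22.6×9.13) = 0.004846 K/W
R_total = 7.6 K/W
Q = ΔT / R_total = 213 / 7.6

Q ≈ 28 W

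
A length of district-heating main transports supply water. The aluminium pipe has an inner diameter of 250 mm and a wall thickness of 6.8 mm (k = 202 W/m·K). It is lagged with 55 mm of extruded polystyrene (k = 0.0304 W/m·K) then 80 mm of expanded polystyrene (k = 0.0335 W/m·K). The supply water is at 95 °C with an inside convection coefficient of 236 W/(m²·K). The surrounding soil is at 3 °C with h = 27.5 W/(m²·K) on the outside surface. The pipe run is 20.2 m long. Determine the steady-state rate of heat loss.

Cylindrical conduction, so R = ln(r₂/r₁)/(2πkL) per layer, in series:
R_inner film = 1/(h_i·2πr₁L) = 1/(236×2π×0.125×20.2) = 2.671×10^-4 K/W
R_aluminium pipe wall = ln(131.8/125)/(2π×202×20.2) = 2.066×10^-6 K/W
R_extruded polystyrene = ln(186.8/131.8)/(2π×0.0304×20.2) = 0.09039 K/W
R_expanded polystyrene = ln(266.8/186.8)/(2π×0.0335×20.2) = 0.08384 K/W
R_outer film = 1/(h_o·2πr_oL) = 1/(27.5×2π×0.2668×20.2) = 0.001074 K/W
R_total = 0.1756 K/W
Q = ΔT/R_total = 92/0.1756

Q ≈ 524 W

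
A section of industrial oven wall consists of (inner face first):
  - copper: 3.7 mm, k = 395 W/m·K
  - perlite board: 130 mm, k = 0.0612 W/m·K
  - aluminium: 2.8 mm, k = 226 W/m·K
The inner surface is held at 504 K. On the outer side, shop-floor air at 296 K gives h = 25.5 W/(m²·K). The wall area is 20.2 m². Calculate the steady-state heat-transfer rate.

Treating each layer as a thermal resistance in series:
R_copper = L/(kA) = 0.0037/(395×20.2) = 4.637×10^-7 K/W
R_perlite board = L/(kA) = 0.13/(0.0612×20.2) = 0.1052 K/W
R_aluminium = L/(kA) = 0.0028/(226×20.2) = 6.133×10^-7 K/W
R_outer film = 1/(h_o·A) = 1/(25.5×20.2) = 0.001941 K/W
R_total = 0.1071 K/W
Q = ΔT / R_total = 208 / 0.1071

Q ≈ 1940 W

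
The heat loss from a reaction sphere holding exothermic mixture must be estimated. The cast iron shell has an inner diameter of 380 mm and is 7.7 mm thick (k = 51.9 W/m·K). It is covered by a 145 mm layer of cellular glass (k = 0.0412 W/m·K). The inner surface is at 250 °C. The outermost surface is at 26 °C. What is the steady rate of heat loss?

Spherical conduction: R = (1/r_in − 1/r_out)/(4πk) per layer; series-sum.
R_cast iron shell = (1/0.19 − 1/0.1977)/(4π×51.9) = 3.143×10^-4 K/W
R_cellular glass = (1/0.1977 − 1/0.3427)/(4π×0.0412) = 4.134 K/W
R_total = 4.134 K/W
Q = ΔT/R_total = 224/4.134

Q ≈ 54.2 W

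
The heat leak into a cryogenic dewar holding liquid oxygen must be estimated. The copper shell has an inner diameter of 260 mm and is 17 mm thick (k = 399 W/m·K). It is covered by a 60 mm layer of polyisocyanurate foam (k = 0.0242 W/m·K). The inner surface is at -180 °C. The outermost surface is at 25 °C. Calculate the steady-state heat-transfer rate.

Q ≈ 31.6 W

For a spherical shell R = (1/r₁ − 1/r₂)/(4πk); film R = 1/(h·4πr²). In series:
R_copper shell = (1/0.13 − 1/0.147)/(4π×399) = 1.774×10^-4 K/W
R_polyisocyanurate foam = (1/0.147 − 1/0.207)/(4π×0.0242) = 6.484 K/W
R_total = 6.484 K/W
Q = ΔT/R_total = 205/6.484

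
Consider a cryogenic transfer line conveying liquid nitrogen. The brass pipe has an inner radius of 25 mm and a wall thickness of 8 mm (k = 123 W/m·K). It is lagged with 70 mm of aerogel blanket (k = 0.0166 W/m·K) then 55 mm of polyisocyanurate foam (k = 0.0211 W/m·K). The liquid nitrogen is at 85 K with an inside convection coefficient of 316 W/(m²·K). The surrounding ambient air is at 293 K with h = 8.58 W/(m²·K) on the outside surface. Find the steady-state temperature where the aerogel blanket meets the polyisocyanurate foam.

T ≈ 244 K

Treating each annulus and film as a series resistance:
R_inner film = 1/(h_i·2πr₁L) = 1/(316×2π×0.025×1) = 0.02015 K/W
R_brass pipe wall = ln(33/25)/(2π×123×1) = 3.592×10^-4 K/W
R_aerogel blanket = ln(103/33)/(2π×0.0166×1) = 10.91 K/W
R_polyisocyanurate foam = ln(158/103)/(2π×0.0211×1) = 3.227 K/W
R_outer film = 1/(h_o·2πr_oL) = 1/(8.58×2π×0.158×1) = 0.1174 K/W
R_total = 14.28 K/W
Q = ΔT/R_total = 208/14.28
Q = 14.6 W/m
T_interface = T_inner + Q·ΣR(inner→interface) = 85 + 14.6×10.93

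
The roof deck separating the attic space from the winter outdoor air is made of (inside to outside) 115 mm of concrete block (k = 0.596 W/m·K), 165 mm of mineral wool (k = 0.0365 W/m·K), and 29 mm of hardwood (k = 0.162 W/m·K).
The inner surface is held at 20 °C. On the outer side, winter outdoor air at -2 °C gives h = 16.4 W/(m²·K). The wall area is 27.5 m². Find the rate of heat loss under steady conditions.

Series thermal resistances:
R_concrete block = L/(kA) = 0.115/(0.596×27.5) = 0.007016 K/W
R_mineral wool = L/(kA) = 0.165/(0.0365×27.5) = 0.1644 K/W
R_hardwood = L/(kA) = 0.029/(0.162×27.5) = 0.00651 K/W
R_outer film = 1/(h_o·A) = 1/(16.4×27.5) = 0.002217 K/W
R_total = 0.1801 K/W
Q = ΔT / R_total = 22 / 0.1801

Q ≈ 122 W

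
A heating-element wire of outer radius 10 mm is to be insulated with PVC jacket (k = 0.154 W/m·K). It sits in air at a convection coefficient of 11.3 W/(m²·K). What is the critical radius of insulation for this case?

For a cylinder r_cr = k/h = 0.154/11.3
r_cr = 13.6 mm; since the bare radius (10 mm) is below r_cr, adding a thin layer of insulation will *increase* heat loss.

r_cr ≈ 13.6 mm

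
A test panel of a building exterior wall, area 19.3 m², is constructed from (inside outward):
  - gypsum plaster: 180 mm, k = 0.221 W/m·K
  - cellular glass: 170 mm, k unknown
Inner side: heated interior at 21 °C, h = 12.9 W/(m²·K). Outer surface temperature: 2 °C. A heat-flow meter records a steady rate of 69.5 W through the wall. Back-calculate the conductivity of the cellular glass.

k ≈ 0.0388 W/(m·K)

Treating each layer as a thermal resistance in series:
R_inner film = 1/(h_i·A) = 1/(12.9×19.3) = 0.004017 K/W
R_gypsum plaster = L/(kA) = 0.18/(0.221×19.3) = 0.0422 K/W
Sum of known resistances R_other = 0.04622 K/W
Total R = ΔT/Q = 19/69.5 = 0.2734 K/W
R_cellular glass = R_total − R_other = 0.2272 K/W
k = L/(R·A) = 0.17/(0.2272×19.3)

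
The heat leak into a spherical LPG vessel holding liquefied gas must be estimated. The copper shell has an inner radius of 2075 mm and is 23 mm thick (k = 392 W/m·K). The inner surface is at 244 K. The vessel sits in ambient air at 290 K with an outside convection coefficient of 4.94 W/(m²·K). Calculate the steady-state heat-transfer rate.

Radial (spherical) resistances in series:
R_copper shell = (1/2.075 − 1/2.098)/(4π×392) = 1.073×10^-6 K/W
R_outer film = 1/(h·4πr_o²) = 1/(4.94×4π×2.098²) = 0.00366 K/W
R_total = 0.003661 K/W
Q = ΔT/R_total = 46/0.003661

Q ≈ 12600 W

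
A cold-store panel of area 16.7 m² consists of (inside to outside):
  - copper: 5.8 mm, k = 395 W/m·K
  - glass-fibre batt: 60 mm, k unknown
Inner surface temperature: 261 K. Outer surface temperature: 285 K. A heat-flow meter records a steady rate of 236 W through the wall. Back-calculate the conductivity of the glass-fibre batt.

Model the wall as resistances in series:
R_copper = L/(kA) = 0.0058/(395×16.7) = 8.793×10^-7 K/W
Sum of known resistances R_other = 8.793×10^-7 K/W
Total R = ΔT/Q = 24/236 = 0.1017 K/W
R_glass-fibre batt = R_total − R_other = 0.1017 K/W
k = L/(R·A) = 0.06/(0.1017×16.7)

k ≈ 0.0353 W/(m·K)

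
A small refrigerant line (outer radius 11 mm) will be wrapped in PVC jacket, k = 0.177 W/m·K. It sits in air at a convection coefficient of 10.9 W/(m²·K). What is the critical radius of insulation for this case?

r_cr ≈ 16.2 mm

For a cylinder r_cr = k/h = 0.177/10.9
r_cr = 16.2 mm; since the bare radius (11 mm) is below r_cr, adding a thin layer of insulation will *increase* heat loss.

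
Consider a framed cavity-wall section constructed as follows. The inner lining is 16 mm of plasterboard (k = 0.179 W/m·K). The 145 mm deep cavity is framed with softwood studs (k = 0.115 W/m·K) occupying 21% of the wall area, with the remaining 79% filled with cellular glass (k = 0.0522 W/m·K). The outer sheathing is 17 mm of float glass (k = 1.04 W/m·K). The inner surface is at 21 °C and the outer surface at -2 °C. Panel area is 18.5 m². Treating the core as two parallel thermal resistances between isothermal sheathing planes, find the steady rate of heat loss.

Sheathing layers in series; stud and cavity paths in parallel between them.
R_inner = 0.016/(0.179×18.5) = 0.004832 K/W
R_stud  = 0.145/(0.115×0.21×18.5) = 0.3245 K/W
R_cav   = 0.145/(0.0522×0.79×18.5) = 0.1901 K/W
1/R_core = 1/R_stud + 1/R_cav → R_core = 0.1199 K/W
R_outer = 0.017/(1.04×18.5) = 8.836×10^-4 K/W
R_total = 0.1256 K/W
Q = ΔT/R_total = 23/0.1256

Q ≈ 183 W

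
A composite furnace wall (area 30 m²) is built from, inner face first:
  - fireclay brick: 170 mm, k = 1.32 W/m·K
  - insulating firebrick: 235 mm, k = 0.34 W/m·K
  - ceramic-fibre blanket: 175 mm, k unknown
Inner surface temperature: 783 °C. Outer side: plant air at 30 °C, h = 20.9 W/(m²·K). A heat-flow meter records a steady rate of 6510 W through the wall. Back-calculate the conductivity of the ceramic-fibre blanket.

Thermal resistances in series:
R_fireclay brick = L/(kA) = 0.17/(1.32×30) = 0.004293 K/W
R_insulating firebrick = L/(kA) = 0.235/(0.34×30) = 0.02304 K/W
R_outer film = 1/(h_o·A) = 1/(20.9×30) = 0.001595 K/W
Sum of known resistances R_other = 0.02893 K/W
Total R = ΔT/Q = 753/6510 = 0.1157 K/W
R_ceramic-fibre blanket = R_total − R_other = 0.08674 K/W
k = L/(R·A) = 0.175/(0.08674×30)

k ≈ 0.0672 W/(m·K)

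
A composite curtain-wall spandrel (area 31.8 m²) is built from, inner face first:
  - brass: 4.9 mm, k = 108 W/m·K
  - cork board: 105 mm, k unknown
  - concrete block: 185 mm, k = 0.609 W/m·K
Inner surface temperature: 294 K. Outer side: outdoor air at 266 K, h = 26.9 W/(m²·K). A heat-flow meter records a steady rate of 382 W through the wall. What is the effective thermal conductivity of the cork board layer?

k ≈ 0.0528 W/(m·K)

Thermal resistances in series:
R_brass = L/(kA) = 0.0049/(108×31.8) = 1.427×10^-6 K/W
R_concrete block = L/(kA) = 0.185/(0.609×31.8) = 0.009553 K/W
R_outer film = 1/(h_o·A) = 1/(26.9×31.8) = 0.001169 K/W
Sum of known resistances R_other = 0.01072 K/W
Total R = ΔT/Q = 28/382 = 0.0733 K/W
R_cork board = R_total − R_other = 0.06258 K/W
k = L/(R·A) = 0.105/(0.06258×31.8)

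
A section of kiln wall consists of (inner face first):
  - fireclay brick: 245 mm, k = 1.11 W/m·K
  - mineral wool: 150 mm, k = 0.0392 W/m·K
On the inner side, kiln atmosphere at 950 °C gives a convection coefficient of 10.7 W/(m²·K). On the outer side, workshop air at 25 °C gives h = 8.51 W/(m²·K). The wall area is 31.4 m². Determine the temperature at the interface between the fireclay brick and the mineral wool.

T ≈ 882 °C

Treating each layer as a thermal resistance in series:
R_inner film = 1/(h_i·A) = 1/(10.7×31.4) = 0.002976 K/W
R_fireclay brick = L/(kA) = 0.245/(1.11×31.4) = 0.007029 K/W
R_mineral wool = L/(kA) = 0.15/(0.0392×31.4) = 0.1219 K/W
R_outer film = 1/(h_o·A) = 1/(8.51×31.4) = 0.003742 K/W
R_total = 0.1356 K/W;  Q = ΔT/R_total = 925/0.1356 = 6821 W
T_interface = T_inner − Q·ΣR(inner→interface) = 950 − 6820×0.01001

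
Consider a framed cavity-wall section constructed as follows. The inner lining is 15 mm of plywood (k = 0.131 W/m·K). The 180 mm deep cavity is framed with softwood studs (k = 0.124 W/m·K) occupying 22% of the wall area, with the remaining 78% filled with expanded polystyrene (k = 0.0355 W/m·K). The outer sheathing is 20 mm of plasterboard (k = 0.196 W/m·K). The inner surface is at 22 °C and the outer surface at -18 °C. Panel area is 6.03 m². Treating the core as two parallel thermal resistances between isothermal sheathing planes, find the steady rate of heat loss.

Sheathing layers in series; stud and cavity paths in parallel between them.
R_inner = 0.015/(0.131×6.03) = 0.01899 K/W
R_stud  = 0.18/(0.124×0.22×6.03) = 1.094 K/W
R_cav   = 0.18/(0.0355×0.78×6.03) = 1.078 K/W
1/R_core = 1/R_stud + 1/R_cav → R_core = 0.543 K/W
R_outer = 0.02/(0.196×6.03) = 0.01692 K/W
R_total = 0.5789 K/W
Q = ΔT/R_total = 40/0.5789

Q ≈ 69.1 W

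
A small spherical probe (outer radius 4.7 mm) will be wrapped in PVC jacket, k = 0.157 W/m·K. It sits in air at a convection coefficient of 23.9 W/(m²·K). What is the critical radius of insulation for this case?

For a sphere r_cr = 2k/h = 2×0.157/23.9
r_cr = 13.1 mm; since the bare radius (4.7 mm) is below r_cr, adding a thin layer of insulation will *increase* heat loss.

r_cr ≈ 13.1 mm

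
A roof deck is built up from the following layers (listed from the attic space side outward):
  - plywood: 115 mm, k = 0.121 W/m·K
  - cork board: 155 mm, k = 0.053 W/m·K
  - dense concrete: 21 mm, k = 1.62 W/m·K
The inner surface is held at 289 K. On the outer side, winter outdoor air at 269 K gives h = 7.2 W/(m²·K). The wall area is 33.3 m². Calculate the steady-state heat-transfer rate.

Treating each layer as a thermal resistance in series:
R_plywood = L/(kA) = 0.115/(0.121×33.3) = 0.02854 K/W
R_cork board = L/(kA) = 0.155/(0.053×33.3) = 0.08782 K/W
R_dense concrete = L/(kA) = 0.021/(1.62×33.3) = 3.893×10^-4 K/W
R_outer film = 1/(h_o·A) = 1/(7.2×33.3) = 0.004171 K/W
R_total = 0.1209 K/W
Q = ΔT / R_total = 20 / 0.1209

Q ≈ 165 W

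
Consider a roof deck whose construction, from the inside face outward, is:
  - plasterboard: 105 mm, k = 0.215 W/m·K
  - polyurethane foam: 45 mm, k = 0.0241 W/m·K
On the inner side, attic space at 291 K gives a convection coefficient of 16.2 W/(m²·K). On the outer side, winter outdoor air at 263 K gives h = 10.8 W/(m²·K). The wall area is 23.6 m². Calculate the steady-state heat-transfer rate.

Q ≈ 263 W

Model the wall as resistances in series:
R_inner film = 1/(h_i·A) = 1/(16.2×23.6) = 0.002616 K/W
R_plasterboard = L/(kA) = 0.105/(0.215×23.6) = 0.02069 K/W
R_polyurethane foam = L/(kA) = 0.045/(0.0241×23.6) = 0.07912 K/W
R_outer film = 1/(h_o·A) = 1/(10.8×23.6) = 0.003923 K/W
R_total = 0.1064 K/W
Q = ΔT / R_total = 28 / 0.1064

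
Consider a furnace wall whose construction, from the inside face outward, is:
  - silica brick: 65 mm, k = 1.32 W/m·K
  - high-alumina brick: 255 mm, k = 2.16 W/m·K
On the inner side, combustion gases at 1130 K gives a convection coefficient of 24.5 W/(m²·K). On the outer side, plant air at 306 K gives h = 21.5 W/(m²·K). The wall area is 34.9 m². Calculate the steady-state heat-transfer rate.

Q ≈ 113000 W

Treating each layer as a thermal resistance in series:
R_inner film = 1/(h_i·A) = 1/(24.5×34.9) = 0.00117 K/W
R_silica brick = L/(kA) = 0.065/(1.32×34.9) = 0.001411 K/W
R_high-alumina brick = L/(kA) = 0.255/(2.16×34.9) = 0.003383 K/W
R_outer film = 1/(h_o·A) = 1/(21.5×34.9) = 0.001333 K/W
R_total = 0.007296 K/W
Q = ΔT / R_total = 824 / 0.007296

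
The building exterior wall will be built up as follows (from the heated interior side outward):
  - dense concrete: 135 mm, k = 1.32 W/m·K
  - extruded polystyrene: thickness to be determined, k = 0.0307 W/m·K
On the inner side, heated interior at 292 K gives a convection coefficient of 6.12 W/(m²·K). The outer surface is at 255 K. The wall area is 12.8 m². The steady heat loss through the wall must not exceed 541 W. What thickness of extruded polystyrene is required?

L ≈ 18.7 mm

Thermal resistances in series:
R_inner film = 1/(h_i·A) = 1/(6.12×12.8) = 0.01277 K/W
R_dense concrete = L/(kA) = 0.135/(1.32×12.8) = 0.00799 K/W
Sum of the known resistances R_other = 0.02076 K/W
Required total resistance R_tot = ΔT/Q_allow = 37/541 = 0.06839 K/W
R_extruded polystyrene = R_tot − R_other = 0.04764 K/W
L = R·k·A = 0.04764×0.0307×12.8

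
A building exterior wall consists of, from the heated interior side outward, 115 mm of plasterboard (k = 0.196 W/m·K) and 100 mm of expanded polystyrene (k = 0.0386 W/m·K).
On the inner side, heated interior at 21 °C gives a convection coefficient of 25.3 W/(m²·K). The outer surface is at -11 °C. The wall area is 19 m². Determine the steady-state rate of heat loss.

Q ≈ 189 W

Series thermal resistances:
R_inner film = 1/(h_i·A) = 1/(25.3×19) = 0.00208 K/W
R_plasterboard = L/(kA) = 0.115/(0.196×19) = 0.03088 K/W
R_expanded polystyrene = L/(kA) = 0.1/(0.0386×19) = 0.1364 K/W
R_total = 0.1693 K/W
Q = ΔT / R_total = 32 / 0.1693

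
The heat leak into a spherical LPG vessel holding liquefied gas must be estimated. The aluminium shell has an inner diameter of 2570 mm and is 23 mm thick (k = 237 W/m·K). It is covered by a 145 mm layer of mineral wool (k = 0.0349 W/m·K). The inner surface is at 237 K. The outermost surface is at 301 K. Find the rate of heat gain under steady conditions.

Q ≈ 368 W

Radial (spherical) resistances in series:
R_aluminium shell = (1/1.285 − 1/1.308)/(4π×237) = 4.595×10^-6 K/W
R_mineral wool = (1/1.308 − 1/1.453)/(4π×0.0349) = 0.174 K/W
R_total = 0.174 K/W
Q = ΔT/R_total = 64/0.174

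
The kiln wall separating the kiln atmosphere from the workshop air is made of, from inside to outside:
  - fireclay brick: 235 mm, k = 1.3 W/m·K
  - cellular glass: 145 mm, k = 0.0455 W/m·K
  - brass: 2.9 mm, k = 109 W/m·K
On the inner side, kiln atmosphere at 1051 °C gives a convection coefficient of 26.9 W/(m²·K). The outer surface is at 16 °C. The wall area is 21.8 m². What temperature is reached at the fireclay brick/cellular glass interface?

T ≈ 985 °C

Thermal resistances in series:
R_inner film = 1/(h_i·A) = 1/(26.9×21.8) = 0.001705 K/W
R_fireclay brick = L/(kA) = 0.235/(1.3×21.8) = 0.008292 K/W
R_cellular glass = L/(kA) = 0.145/(0.0455×21.8) = 0.1462 K/W
R_brass = L/(kA) = 0.0029/(109×21.8) = 1.22×10^-6 K/W
R_total = 0.1562 K/W;  Q = ΔT/R_total = 1035/0.1562 = 6627 W
T_interface = T_inner − Q·ΣR(inner→interface) = 1051 − 6630×0.009997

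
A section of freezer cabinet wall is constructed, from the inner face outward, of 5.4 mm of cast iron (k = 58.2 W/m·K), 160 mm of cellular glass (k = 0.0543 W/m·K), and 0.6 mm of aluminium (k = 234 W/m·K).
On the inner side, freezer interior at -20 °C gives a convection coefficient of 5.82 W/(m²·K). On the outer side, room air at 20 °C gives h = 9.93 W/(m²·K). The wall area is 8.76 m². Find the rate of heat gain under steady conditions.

Using the resistance-network approach (series):
R_inner film = 1/(h_i·A) = 1/(5.82×8.76) = 0.01961 K/W
R_cast iron = L/(kA) = 0.0054/(58.2×8.76) = 1.059×10^-5 K/W
R_cellular glass = L/(kA) = 0.16/(0.0543×8.76) = 0.3364 K/W
R_aluminium = L/(kA) = 0.0006/(234×8.76) = 2.927×10^-7 K/W
R_outer film = 1/(h_o·A) = 1/(9.93×8.76) = 0.0115 K/W
R_total = 0.3675 K/W
Q = ΔT / R_total = 40 / 0.3675

Q ≈ 109 W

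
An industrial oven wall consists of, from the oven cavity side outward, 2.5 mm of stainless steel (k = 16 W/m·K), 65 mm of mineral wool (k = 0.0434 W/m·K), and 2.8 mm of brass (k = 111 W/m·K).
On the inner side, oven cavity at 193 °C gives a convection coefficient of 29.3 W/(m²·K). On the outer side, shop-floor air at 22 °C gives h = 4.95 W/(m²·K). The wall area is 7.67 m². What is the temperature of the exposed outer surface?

Using the resistance-network approach (series):
R_inner film = 1/(h_i·A) = 1/(29.3×7.67) = 0.00445 K/W
R_stainless steel = L/(kA) = 0.0025/(16×7.67) = 2.037×10^-5 K/W
R_mineral wool = L/(kA) = 0.065/(0.0434×7.67) = 0.1953 K/W
R_brass = L/(kA) = 0.0028/(111×7.67) = 3.289×10^-6 K/W
R_outer film = 1/(h_o·A) = 1/(4.95×7.67) = 0.02634 K/W
R_total = 0.2261 K/W;  Q = ΔT/R_total = 171/0.2261 = 756.4 W
T_interface = T_inner − Q·ΣR(inner→interface) = 193 − 756×0.1997

T ≈ 41.9 °C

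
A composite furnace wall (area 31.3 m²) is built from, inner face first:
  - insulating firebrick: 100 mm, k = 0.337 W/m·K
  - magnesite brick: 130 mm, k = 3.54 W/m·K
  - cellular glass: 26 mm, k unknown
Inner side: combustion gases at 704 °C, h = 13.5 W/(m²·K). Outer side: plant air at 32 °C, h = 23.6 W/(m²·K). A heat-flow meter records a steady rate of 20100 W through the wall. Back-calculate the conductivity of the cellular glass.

Model the wall as resistances in series:
R_inner film = 1/(h_i·A) = 1/(13.5×31.3) = 0.002367 K/W
R_insulating firebrick = L/(kA) = 0.1/(0.337×31.3) = 0.00948 K/W
R_magnesite brick = L/(kA) = 0.13/(3.54×31.3) = 0.001173 K/W
R_outer film = 1/(h_o·A) = 1/(23.6×31.3) = 0.001354 K/W
Sum of known resistances R_other = 0.01437 K/W
Total R = ΔT/Q = 672/20100 = 0.03343 K/W
R_cellular glass = R_total − R_other = 0.01906 K/W
k = L/(R·A) = 0.026/(0.01906×31.3)

k ≈ 0.0436 W/(m·K)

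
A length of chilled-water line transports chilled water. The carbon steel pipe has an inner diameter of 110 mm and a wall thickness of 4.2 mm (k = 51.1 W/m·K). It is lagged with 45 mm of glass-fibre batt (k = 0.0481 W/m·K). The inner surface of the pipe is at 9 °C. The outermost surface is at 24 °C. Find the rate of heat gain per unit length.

Cylindrical conduction, so R = ln(r₂/r₁)/(2πkL) per layer, in series:
R_carbon steel pipe wall = ln(59.2/55)/(2π×51.1×1) = 2.292×10^-4 K/W
R_glass-fibre batt = ln(104.2/59.2)/(2π×0.0481×1) = 1.871 K/W
R_total = 1.871 K/W
Q = ΔT/R_total = 15/1.871

q′ ≈ 8.02 W/m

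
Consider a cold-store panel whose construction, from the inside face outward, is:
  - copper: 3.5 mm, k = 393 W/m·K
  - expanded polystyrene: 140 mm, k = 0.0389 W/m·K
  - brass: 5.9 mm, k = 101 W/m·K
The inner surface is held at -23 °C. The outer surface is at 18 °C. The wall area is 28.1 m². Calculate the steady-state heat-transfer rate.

Model the wall as resistances in series:
R_copper = L/(kA) = 0.0035/(393×28.1) = 3.169×10^-7 K/W
R_expanded polystyrene = L/(kA) = 0.14/(0.0389×28.1) = 0.1281 K/W
R_brass = L/(kA) = 0.0059/(101×28.1) = 2.079×10^-6 K/W
R_total = 0.1281 K/W
Q = ΔT / R_total = 41 / 0.1281

Q ≈ 320 W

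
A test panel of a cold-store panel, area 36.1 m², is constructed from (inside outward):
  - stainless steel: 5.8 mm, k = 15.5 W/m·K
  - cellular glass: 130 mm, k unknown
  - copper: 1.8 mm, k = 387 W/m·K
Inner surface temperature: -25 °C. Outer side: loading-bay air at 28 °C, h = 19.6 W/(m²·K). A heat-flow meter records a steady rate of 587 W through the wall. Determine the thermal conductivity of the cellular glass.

k ≈ 0.0405 W/(m·K)

Treating each layer as a thermal resistance in series:
R_stainless steel = L/(kA) = 0.0058/(15.5×36.1) = 1.037×10^-5 K/W
R_copper = L/(kA) = 0.0018/(387×36.1) = 1.288×10^-7 K/W
R_outer film = 1/(h_o·A) = 1/(19.6×36.1) = 0.001413 K/W
Sum of known resistances R_other = 0.001424 K/W
Total R = ΔT/Q = 53/587 = 0.09029 K/W
R_cellular glass = R_total − R_other = 0.08887 K/W
k = L/(R·A) = 0.13/(0.08887×36.1)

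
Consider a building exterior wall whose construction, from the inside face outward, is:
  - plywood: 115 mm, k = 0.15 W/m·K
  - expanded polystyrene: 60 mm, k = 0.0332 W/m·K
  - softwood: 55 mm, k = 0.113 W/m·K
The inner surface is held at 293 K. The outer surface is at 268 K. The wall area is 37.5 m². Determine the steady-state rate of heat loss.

Model the wall as resistances in series:
R_plywood = L/(kA) = 0.115/(0.15×37.5) = 0.02044 K/W
R_expanded polystyrene = L/(kA) = 0.06/(0.0332×37.5) = 0.04819 K/W
R_softwood = L/(kA) = 0.055/(0.113×37.5) = 0.01298 K/W
R_total = 0.08162 K/W
Q = ΔT / R_total = 25 / 0.08162

Q ≈ 306 W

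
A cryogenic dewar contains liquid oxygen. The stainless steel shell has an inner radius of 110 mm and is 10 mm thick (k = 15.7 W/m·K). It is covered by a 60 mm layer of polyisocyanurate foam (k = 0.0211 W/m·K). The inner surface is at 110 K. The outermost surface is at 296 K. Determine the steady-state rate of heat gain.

Q ≈ 17.7 W

Spherical conduction: R = (1/r_in − 1/r_out)/(4πk) per layer; series-sum.
R_stainless steel shell = (1/0.11 − 1/0.12)/(4π×15.7) = 0.00384 K/W
R_polyisocyanurate foam = (1/0.12 − 1/0.18)/(4π×0.0211) = 10.48 K/W
R_total = 10.48 K/W
Q = ΔT/R_total = 186/10.48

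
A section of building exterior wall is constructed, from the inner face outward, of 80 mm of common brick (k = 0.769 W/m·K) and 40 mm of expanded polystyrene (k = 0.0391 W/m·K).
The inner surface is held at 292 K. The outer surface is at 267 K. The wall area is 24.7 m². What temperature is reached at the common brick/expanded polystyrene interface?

Series thermal resistances:
R_common brick = L/(kA) = 0.08/(0.769×24.7) = 0.004212 K/W
R_expanded polystyrene = L/(kA) = 0.04/(0.0391×24.7) = 0.04142 K/W
R_total = 0.04563 K/W;  Q = ΔT/R_total = 25/0.04563 = 547.9 W
T_interface = T_inner − Q·ΣR(inner→interface) = 292 − 548×0.004212

T ≈ 290 K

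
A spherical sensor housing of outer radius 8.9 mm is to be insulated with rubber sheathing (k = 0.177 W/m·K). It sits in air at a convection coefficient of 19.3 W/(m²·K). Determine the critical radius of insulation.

For a sphere r_cr = 2k/h = 2×0.177/19.3
r_cr = 18.3 mm; since the bare radius (8.9 mm) is below r_cr, adding a thin layer of insulation will *increase* heat loss.

r_cr ≈ 18.3 mm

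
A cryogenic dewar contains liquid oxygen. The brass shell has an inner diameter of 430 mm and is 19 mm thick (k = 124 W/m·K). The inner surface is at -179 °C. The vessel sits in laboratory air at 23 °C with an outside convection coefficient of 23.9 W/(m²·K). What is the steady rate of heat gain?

Q ≈ 3310 W

Spherical conduction: R = (1/r_in − 1/r_out)/(4πk) per layer; series-sum.
R_brass shell = (1/0.215 − 1/0.234)/(4π×124) = 2.424×10^-4 K/W
R_outer film = 1/(h·4πr_o²) = 1/(23.9×4π×0.234²) = 0.06081 K/W
R_total = 0.06105 K/W
Q = ΔT/R_total = 202/0.06105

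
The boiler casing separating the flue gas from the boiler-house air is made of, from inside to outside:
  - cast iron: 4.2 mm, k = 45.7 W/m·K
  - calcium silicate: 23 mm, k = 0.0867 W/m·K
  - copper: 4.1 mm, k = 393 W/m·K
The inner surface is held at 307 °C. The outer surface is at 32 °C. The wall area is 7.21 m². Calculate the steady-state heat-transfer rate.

Model the wall as resistances in series:
R_cast iron = L/(kA) = 0.0042/(45.7×7.21) = 1.275×10^-5 K/W
R_calcium silicate = L/(kA) = 0.023/(0.0867×7.21) = 0.03679 K/W
R_copper = L/(kA) = 0.0041/(393×7.21) = 1.447×10^-6 K/W
R_total = 0.03681 K/W
Q = ΔT / R_total = 275 / 0.03681

Q ≈ 7470 W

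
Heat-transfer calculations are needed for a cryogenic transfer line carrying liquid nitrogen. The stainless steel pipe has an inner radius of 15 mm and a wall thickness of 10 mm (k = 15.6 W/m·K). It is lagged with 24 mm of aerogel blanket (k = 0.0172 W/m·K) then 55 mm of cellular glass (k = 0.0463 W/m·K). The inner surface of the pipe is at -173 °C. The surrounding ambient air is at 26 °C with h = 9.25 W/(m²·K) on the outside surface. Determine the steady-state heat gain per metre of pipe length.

q′ ≈ 22.1 W/m

Cylindrical conduction, so R = ln(r₂/r₁)/(2πkL) per layer, in series:
R_stainless steel pipe wall = ln(25/15)/(2π×15.6×1) = 0.005212 K/W
R_aerogel blanket = ln(49/25)/(2π×0.0172×1) = 6.227 K/W
R_cellular glass = ln(104/49)/(2π×0.0463×1) = 2.587 K/W
R_outer film = 1/(h_o·2πr_oL) = 1/(9.25×2π×0.104×1) = 0.1654 K/W
R_total = 8.984 K/W
Q = ΔT/R_total = 199/8.984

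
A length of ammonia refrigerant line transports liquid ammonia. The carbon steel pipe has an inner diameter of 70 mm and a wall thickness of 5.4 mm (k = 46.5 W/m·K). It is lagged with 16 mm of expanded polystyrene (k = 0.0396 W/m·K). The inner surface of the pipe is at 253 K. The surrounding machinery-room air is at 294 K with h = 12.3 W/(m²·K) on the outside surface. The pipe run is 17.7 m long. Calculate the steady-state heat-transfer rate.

Q ≈ 462 W

Radial resistances (cylindrical: R_cond = ln(r_o/r_i)/(2πkL), R_conv = 1/(h·2πrL)):
R_carbon steel pipe wall = ln(40.4/35)/(2π×46.5×17.7) = 2.775×10^-5 K/W
R_expanded polystyrene = ln(56.4/40.4)/(2π×0.0396×17.7) = 0.07576 K/W
R_outer film = 1/(h_o·2πr_oL) = 1/(12.3×2π×0.0564×17.7) = 0.01296 K/W
R_total = 0.08875 K/W
Q = ΔT/R_total = 41/0.08875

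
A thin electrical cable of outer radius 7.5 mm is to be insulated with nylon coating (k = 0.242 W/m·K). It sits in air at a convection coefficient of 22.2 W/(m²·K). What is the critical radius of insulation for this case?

For a cylinder r_cr = k/h = 0.242/22.2
r_cr = 10.9 mm; since the bare radius (7.5 mm) is below r_cr, adding a thin layer of insulation will *increase* heat loss.

r_cr ≈ 10.9 mm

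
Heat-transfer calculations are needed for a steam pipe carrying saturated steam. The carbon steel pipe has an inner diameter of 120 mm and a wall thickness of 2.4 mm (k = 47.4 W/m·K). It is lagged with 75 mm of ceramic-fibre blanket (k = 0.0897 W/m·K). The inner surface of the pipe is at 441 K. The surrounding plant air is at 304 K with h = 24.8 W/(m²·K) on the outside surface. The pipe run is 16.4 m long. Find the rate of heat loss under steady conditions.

Q ≈ 1550 W

Treating each annulus and film as a series resistance:
R_carbon steel pipe wall = ln(62.4/60)/(2π×47.4×16.4) = 8.03×10^-6 K/W
R_ceramic-fibre blanket = ln(137.4/62.4)/(2π×0.0897×16.4) = 0.0854 K/W
R_outer film = 1/(h_o·2πr_oL) = 1/(24.8×2π×0.1374×16.4) = 0.002848 K/W
R_total = 0.08825 K/W
Q = ΔT/R_total = 137/0.08825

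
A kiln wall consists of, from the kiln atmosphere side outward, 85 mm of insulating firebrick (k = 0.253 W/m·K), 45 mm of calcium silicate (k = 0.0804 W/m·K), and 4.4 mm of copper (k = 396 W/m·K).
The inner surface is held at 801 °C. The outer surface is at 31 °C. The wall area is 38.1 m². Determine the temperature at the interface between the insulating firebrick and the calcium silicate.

T ≈ 512 °C

Model the wall as resistances in series:
R_insulating firebrick = L/(kA) = 0.085/(0.253×38.1) = 0.008818 K/W
R_calcium silicate = L/(kA) = 0.045/(0.0804×38.1) = 0.01469 K/W
R_copper = L/(kA) = 0.0044/(396×38.1) = 2.916×10^-7 K/W
R_total = 0.02351 K/W;  Q = ΔT/R_total = 770/0.02351 = 32750 W
T_interface = T_inner − Q·ΣR(inner→interface) = 801 − 32800×0.008818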